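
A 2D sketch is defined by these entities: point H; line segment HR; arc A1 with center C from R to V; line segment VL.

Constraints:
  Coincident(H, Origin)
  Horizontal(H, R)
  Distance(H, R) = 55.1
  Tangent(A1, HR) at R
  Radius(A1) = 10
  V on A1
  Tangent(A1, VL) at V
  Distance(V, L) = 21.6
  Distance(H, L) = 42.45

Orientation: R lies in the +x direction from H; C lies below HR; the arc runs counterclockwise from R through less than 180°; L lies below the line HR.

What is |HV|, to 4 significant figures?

46.77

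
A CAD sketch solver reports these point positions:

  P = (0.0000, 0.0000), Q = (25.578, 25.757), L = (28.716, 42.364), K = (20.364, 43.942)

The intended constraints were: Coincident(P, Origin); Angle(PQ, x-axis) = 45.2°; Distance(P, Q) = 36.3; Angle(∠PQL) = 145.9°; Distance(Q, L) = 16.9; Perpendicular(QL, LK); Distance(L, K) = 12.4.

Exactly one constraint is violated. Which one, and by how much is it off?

Distance(L, K) = 12.4 — off by 3.90.

P = (0.00, 0.00) ✓; PQ at 45.20° ✓; |PQ| = 36.30 ✓; ∠PQL = 145.9° ✓; |QL| = 16.90 ✓; ∠(QL, LK) = 90.00° ✓; |LK| = 8.500 ✗.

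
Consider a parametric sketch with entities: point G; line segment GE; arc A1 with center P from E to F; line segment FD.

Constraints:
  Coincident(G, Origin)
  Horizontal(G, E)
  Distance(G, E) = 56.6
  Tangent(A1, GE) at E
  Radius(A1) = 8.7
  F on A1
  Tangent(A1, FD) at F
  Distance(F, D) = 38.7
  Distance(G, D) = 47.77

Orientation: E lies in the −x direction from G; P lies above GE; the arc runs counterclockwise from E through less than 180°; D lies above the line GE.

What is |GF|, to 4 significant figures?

49.29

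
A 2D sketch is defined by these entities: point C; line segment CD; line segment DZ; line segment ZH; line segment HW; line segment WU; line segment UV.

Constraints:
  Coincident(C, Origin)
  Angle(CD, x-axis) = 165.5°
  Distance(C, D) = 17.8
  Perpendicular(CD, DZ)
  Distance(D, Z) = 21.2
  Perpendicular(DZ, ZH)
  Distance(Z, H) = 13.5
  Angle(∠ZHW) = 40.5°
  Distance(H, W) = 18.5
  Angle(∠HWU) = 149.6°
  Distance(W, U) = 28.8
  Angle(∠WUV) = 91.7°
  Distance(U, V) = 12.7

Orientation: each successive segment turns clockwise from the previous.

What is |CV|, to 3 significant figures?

52.0

∠HWU = 149.6° gives WU at 176° from the x-axis; with |WU| = 28.8, U = (-44.2, 15.7). ∠WUV = 91.7° gives UV at 87.3° from the x-axis; with |UV| = 12.7, V = (-43.6, 28.4). Then |CV| = |V − C| = 52.0.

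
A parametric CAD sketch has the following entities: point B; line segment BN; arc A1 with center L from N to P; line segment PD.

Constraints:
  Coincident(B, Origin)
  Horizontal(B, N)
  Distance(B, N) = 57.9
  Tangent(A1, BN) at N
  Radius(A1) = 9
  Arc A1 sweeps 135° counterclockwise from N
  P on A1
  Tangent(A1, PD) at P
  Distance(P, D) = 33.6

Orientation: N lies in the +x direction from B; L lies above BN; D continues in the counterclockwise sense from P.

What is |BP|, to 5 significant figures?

66.075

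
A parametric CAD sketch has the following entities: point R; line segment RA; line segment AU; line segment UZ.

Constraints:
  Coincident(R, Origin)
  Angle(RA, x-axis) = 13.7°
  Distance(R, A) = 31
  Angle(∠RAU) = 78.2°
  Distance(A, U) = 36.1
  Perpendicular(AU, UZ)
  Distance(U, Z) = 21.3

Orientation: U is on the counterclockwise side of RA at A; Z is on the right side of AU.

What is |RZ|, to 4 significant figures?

59.61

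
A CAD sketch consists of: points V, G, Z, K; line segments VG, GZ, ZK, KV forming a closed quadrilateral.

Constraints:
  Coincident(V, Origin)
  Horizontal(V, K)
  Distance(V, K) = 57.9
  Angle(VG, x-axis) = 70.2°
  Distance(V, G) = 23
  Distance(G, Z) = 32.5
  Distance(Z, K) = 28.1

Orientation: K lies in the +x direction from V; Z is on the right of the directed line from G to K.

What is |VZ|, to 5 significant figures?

29.966

V is at the origin; VK is horizontal with |VK| = 57.9 and K in +x, so K = (57.9, 0). VG runs at 70.2° with |VG| = 23.0, so G = (7.7910, 21.640). Z is determined by |GZ| = 32.5 and |ZK| = 28.1 together: it lies at the intersection of circle(G, 32.5) and circle(K, 28.1). With |GK| = 54.582, the foot of the radical line on GK is 29.734 from G and the perpendicular offset is √(32.5² − 29.734²) = 13.121. Taking the right-of-GK solution: Z = (29.886, -2.1940).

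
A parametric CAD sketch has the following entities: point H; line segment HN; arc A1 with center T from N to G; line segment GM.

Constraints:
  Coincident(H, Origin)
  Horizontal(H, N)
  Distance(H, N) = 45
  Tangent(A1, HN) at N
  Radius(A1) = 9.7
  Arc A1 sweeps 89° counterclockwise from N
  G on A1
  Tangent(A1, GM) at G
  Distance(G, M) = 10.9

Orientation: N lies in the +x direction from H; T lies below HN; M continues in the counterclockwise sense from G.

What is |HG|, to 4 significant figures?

36.57

H is at the origin; HN is horizontal with |HN| = 45.0 and N on the +x side, so N = (45.00, 0.000). The tangent condition forces TN to be normal to HN, so T = N + (0, -9.7) = (45.00, -9.700). On A1, N sits at bearing 90° from T; an 89° counterclockwise sweep puts G at bearing 179°, so G = T + 9.7·(cos 179°, sin 179°) = (35.30, -9.531). Then |HG| = |G − H| = 36.57.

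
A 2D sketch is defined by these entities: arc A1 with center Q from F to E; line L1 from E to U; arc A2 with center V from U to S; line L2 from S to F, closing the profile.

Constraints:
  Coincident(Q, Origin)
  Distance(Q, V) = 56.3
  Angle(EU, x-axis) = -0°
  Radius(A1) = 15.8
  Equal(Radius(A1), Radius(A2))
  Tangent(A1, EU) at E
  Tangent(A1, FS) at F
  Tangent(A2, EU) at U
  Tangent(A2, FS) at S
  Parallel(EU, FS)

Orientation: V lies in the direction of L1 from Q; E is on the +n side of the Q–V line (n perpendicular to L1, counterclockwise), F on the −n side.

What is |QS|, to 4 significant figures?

58.48

The slot axis is L1's direction at -0.0°, so u = (cos -0.0°, sin -0.0°) = (1.000, -0.000) and n = (−sin -0.0°, cos -0.0°) = (0.000, 1.000). Q is at the origin and V lies 56.3 along u from Q, so V = 56.3·u = (56.30, -0.000). Tangency of A1 to both parallel lines with radius 15.8 puts E and F at Q ± 15.8·n: E = (0.000, 15.80), F = (-0.000, -15.80). Equal radii place U and S the same way about V: U = V + 15.8·n = (56.30, 15.80), S = V − 15.8·n = (56.30, -15.80). Then |QS| = |S − Q| = 58.48.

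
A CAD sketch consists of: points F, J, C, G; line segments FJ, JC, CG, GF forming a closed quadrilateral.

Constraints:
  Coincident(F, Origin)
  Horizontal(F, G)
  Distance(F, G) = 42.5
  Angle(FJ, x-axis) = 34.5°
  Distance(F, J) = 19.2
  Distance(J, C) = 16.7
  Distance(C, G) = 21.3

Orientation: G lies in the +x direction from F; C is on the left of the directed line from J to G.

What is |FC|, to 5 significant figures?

35.775

Checks: F = (0.00, 0.00) ✓; |JC| = 16.70 ✓; |CG| = 21.30 ✓.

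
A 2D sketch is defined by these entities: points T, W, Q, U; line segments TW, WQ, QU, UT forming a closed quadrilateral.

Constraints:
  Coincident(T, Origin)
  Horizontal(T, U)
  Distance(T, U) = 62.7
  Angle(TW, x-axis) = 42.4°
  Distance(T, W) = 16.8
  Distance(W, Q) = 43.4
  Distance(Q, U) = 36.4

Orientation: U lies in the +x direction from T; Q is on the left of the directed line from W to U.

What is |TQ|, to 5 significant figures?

59.975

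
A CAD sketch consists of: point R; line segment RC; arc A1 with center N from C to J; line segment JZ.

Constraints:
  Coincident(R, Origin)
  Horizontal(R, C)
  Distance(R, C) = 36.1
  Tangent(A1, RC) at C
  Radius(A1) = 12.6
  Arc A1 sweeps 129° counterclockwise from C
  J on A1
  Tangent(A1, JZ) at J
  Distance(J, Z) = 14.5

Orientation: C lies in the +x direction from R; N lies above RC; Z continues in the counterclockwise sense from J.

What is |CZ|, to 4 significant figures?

31.81

On A1, C sits at bearing -90° from N; a 129° counterclockwise sweep puts J at bearing 39°, so J = N + 12.6·(cos 39°, sin 39°) = (45.89, 20.53). A1 meets JZ tangentially, so NJ is at right angles to JZ, so JZ runs along (−sin 39°, cos 39°); with |JZ| = 14.5, Z = (36.77, 31.80). Then |CZ| = |Z − C| = 31.81.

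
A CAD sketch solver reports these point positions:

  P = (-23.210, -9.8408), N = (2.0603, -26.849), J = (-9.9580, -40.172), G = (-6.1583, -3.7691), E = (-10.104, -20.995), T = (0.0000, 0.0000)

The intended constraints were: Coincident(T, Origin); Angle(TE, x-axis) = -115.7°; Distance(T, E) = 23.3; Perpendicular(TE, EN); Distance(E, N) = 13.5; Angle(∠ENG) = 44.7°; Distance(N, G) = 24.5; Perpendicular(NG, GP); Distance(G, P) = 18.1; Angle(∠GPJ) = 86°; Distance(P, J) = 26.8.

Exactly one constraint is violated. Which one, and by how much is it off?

Distance(P, J) = 26.8 — off by 6.30.

T = (0.00, 0.00) ✓; TE at -115.7° ✓; |TE| = 23.30 ✓; ∠(TE, EN) = 90.00° ✓; |EN| = 13.50 ✓; ∠ENG = 44.70° ✓; |NG| = 24.50 ✓; ∠(NG, GP) = 90.00° ✓; |GP| = 18.10 ✓; ∠GPJ = 86.00° ✓; |PJ| = 33.10 ✗.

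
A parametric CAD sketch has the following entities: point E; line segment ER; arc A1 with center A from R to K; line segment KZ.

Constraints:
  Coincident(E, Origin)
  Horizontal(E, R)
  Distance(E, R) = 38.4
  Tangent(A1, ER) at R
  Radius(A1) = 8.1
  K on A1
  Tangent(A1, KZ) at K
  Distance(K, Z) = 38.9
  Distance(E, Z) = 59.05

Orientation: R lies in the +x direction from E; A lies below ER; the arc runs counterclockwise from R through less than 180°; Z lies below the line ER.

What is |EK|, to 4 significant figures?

31.67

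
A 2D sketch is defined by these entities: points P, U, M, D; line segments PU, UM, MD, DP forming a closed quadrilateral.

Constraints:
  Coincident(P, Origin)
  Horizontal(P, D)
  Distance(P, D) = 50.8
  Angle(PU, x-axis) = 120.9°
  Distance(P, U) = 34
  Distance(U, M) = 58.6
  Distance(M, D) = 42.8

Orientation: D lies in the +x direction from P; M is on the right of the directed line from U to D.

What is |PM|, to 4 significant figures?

24.61

Checks: |UM| = 58.60 ✓; |MD| = 42.80 ✓.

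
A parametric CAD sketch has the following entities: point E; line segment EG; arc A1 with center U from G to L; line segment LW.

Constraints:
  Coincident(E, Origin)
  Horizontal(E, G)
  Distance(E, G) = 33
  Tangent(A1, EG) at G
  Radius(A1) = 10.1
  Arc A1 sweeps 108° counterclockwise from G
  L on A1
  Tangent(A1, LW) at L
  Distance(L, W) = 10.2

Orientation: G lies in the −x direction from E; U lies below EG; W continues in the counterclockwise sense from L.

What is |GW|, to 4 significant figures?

23.81

E is at the origin; EG is horizontal with |EG| = 33.0 and G on the −x side, so G = (-33.00, 0.000). The tangent condition forces UG to be normal to EG, so U = G + (0, -10.1) = (-33.00, -10.10). On A1, G sits at bearing 90° from U; a 108° counterclockwise sweep puts L at bearing 198°, so L = U + 10.1·(cos 198°, sin 198°) = (-42.61, -13.22). Tangency of A1 to LW means the radius UL is perpendicular to LW, so LW runs along (−sin 198°, cos 198°); with |LW| = 10.2, W = (-39.45, -22.92). Then |GW| = |W − G| = 23.81.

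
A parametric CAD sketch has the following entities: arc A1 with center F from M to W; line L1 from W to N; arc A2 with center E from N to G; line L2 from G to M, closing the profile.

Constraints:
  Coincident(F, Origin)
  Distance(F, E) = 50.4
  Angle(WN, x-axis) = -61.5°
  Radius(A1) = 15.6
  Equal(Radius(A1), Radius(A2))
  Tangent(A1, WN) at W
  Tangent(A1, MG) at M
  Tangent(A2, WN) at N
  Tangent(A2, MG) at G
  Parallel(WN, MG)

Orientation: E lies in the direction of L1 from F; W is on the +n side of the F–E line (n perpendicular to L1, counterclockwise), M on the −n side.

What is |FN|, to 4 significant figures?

52.76

The slot axis is L1's direction at -61.5°, so u = (cos -61.5°, sin -61.5°) = (0.4772, -0.8788) and n = (−sin -61.5°, cos -61.5°) = (0.8788, 0.4772). F is at the origin and E lies 50.4 along u from F, so E = 50.4·u = (24.05, -44.29). Tangency of A1 to both parallel lines with radius 15.6 puts W and M at F ± 15.6·n: W = (13.71, 7.444), M = (-13.71, -7.444). Equal radii place N and G the same way about E: N = E + 15.6·n = (37.76, -36.85), G = E − 15.6·n = (10.34, -51.74). Then |FN| = |N − F| = 52.76.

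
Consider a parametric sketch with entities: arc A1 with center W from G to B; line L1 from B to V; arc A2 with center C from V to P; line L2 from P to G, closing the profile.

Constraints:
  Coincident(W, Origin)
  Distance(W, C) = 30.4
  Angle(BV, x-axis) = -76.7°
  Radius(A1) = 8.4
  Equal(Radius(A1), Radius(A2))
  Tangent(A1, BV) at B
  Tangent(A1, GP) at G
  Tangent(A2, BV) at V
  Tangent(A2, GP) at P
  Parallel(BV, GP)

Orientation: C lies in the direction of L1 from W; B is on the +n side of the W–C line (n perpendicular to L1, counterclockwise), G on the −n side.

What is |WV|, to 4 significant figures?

31.54

The slot axis is L1's direction at -76.7°, so u = (cos -76.7°, sin -76.7°) = (0.2300, -0.9732) and n = (−sin -76.7°, cos -76.7°) = (0.9732, 0.2300). W is at the origin and C lies 30.4 along u from W, so C = 30.4·u = (6.994, -29.58). Tangency of A1 to both parallel lines with radius 8.4 puts B and G at W ± 8.4·n: B = (8.175, 1.932), G = (-8.175, -1.932). Equal radii place V and P the same way about C: V = C + 8.4·n = (15.17, -27.65), P = C − 8.4·n = (-1.181, -31.52). Then |WV| = |V − W| = 31.54.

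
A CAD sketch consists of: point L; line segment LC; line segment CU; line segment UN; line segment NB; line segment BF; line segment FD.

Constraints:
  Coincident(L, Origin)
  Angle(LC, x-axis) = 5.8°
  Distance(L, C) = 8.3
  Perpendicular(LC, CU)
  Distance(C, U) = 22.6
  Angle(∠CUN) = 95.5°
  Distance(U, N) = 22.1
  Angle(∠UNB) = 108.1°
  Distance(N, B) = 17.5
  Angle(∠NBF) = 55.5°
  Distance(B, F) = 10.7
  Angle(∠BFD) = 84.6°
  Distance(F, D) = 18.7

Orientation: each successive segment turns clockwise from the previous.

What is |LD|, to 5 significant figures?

32.551

∠NBF = 55.5° gives BF at -5.1000° from the x-axis; with |BF| = 10.7, F = (-9.0634, -11.681). ∠BFD = 84.6° gives FD at -100.50° from the x-axis; with |FD| = 18.7, D = (-12.471, -30.068). Then |LD| = |D − L| = 32.551.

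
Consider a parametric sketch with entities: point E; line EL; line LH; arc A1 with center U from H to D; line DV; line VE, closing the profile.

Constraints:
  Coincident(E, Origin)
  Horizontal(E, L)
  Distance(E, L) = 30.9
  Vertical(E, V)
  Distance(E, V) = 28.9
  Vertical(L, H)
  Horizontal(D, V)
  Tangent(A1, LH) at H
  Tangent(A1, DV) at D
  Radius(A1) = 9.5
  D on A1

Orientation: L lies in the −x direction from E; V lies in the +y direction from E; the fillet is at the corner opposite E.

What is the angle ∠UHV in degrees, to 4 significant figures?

17.09°

E is at the origin; E and L share the same y with |EL| = 30.9 and L on the −x side, so L = (-30.90, 0.000). E and V share the same x with |EV| = 28.9 and V on the +y side, so V = (0.000, 28.90). The virtual corner opposite E is at (-30.90, 28.90). The tangent condition forces UH to be normal to LH and tangency of A1 to DV means the radius UD is perpendicular to DV, with radius 9.5, so the center U sits 9.5 in from both sides at U = (-21.40, 19.40). That places the tangent points at H = (-30.90, 19.40) on LH and D = (-21.40, 28.90) on DV. Then cos ∠UHV = HU·HV / (|HU||HV|), giving 17.09°.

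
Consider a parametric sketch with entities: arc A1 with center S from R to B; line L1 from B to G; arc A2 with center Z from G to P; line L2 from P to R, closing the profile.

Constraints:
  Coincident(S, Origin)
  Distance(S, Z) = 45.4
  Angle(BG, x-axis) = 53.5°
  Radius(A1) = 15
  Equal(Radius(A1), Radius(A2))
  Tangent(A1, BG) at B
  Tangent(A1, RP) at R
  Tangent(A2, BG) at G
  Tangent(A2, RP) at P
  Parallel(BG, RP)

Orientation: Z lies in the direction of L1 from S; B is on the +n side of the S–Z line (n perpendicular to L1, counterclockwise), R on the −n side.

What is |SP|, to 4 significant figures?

47.81

The slot axis is L1's direction at 53.5°, so u = (cos 53.5°, sin 53.5°) = (0.5948, 0.8039) and n = (−sin 53.5°, cos 53.5°) = (-0.8039, 0.5948). S is at the origin and Z lies 45.4 along u from S, so Z = 45.4·u = (27.00, 36.50). Tangency of A1 to both parallel lines with radius 15.0 puts B and R at S ± 15.0·n: B = (-12.06, 8.922), R = (12.06, -8.922). Equal radii place G and P the same way about Z: G = Z + 15.0·n = (14.95, 45.42), P = Z − 15.0·n = (39.06, 27.57). Then |SP| = |P − S| = 47.81.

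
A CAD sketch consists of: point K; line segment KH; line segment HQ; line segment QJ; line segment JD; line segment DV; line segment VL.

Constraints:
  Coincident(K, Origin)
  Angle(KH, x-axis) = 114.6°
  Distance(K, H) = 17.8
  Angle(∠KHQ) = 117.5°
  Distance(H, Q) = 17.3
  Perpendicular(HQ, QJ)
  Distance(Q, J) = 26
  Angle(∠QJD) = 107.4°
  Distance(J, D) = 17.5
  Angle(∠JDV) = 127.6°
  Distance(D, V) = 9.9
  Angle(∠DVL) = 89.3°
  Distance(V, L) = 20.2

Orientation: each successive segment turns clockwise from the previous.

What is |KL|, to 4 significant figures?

14.15

K is at the origin; KH runs at 114.6° with length 17.8, so H = (-7.410, 16.18). ∠KHQ = 117.5° gives HQ at 52.10° from the x-axis; with |HQ| = 17.3, Q = (3.217, 29.84). HQ is perpendicular to QJ, so QJ runs at -37.90°; with |QJ| = 26.0, J = (23.73, 13.86). ∠QJD = 107.4° gives JD at -110.5° from the x-axis; with |JD| = 17.5, D = (17.60, -2.528). ∠JDV = 127.6° gives DV at -162.9° from the x-axis; with |DV| = 9.9, V = (8.143, -5.439). ∠DVL = 89.3° gives VL at 106.4° from the x-axis; with |VL| = 20.2, L = (2.439, 13.94). Then |KL| = |L − K| = 14.15.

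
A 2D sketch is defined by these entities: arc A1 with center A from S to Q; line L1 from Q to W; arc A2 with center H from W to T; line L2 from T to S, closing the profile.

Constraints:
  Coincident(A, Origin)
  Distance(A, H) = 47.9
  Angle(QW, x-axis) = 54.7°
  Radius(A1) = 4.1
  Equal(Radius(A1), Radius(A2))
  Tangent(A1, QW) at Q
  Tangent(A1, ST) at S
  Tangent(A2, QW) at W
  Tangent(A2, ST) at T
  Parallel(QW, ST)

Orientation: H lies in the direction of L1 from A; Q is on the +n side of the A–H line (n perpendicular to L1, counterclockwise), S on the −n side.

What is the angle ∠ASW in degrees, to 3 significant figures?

80.3°

The slot axis is L1's direction at 54.7°, so u = (cos 54.7°, sin 54.7°) = (0.578, 0.816) and n = (−sin 54.7°, cos 54.7°) = (-0.816, 0.578). A is at the origin and H lies 47.9 along u from A, so H = 47.9·u = (27.7, 39.1). Tangency of A1 to both parallel lines with radius 4.1 puts Q and S at A ± 4.1·n: Q = (-3.35, 2.37), S = (3.35, -2.37). Equal radii place W and T the same way about H: W = H + 4.1·n = (24.3, 41.5), T = H − 4.1·n = (31.0, 36.7). Then cos ∠ASW = SA·SW / (|SA||SW|), giving 80.3°.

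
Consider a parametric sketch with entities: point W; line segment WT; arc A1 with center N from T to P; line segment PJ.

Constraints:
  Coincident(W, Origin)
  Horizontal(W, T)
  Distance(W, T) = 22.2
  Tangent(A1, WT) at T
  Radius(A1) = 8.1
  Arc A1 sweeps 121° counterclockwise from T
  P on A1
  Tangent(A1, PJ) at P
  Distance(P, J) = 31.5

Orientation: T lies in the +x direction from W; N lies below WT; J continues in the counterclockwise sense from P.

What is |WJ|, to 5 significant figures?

50.333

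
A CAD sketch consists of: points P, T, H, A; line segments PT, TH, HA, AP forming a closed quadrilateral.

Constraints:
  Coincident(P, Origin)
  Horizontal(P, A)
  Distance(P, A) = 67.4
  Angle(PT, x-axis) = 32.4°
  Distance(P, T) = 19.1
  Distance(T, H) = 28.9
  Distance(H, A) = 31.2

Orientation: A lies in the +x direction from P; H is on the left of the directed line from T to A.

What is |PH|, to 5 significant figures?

47.710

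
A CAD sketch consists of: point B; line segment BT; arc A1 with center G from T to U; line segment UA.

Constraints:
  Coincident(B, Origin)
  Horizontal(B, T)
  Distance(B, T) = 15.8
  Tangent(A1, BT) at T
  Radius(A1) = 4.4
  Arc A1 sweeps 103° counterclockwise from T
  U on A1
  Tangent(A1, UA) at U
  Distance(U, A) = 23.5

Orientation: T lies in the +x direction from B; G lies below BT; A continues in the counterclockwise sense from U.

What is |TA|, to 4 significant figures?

28.31

B is at the origin; B and T share the same y with |BT| = 15.8 and T on the +x side, so T = (15.80, 0.000). A1 meets BT tangentially, so GT is at right angles to BT, so G = T + (0, -4.4) = (15.80, -4.400). On A1, T sits at bearing 90° from G; a 103° counterclockwise sweep puts U at bearing 193°, so U = G + 4.4·(cos 193°, sin 193°) = (11.51, -5.390). Since A1 is tangent to UA there, GU ⟂ UA, so UA runs along (−sin 193°, cos 193°); with |UA| = 23.5, A = (16.80, -28.29). Then |TA| = |A − T| = 28.31.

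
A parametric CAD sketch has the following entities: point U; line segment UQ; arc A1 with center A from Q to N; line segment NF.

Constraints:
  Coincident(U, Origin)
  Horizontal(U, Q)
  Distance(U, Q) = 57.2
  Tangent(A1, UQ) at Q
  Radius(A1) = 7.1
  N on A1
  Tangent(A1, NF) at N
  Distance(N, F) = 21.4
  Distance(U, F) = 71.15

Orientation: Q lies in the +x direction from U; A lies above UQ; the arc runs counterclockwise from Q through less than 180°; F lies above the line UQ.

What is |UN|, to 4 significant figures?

64.64

U is at the origin; U and Q share the same y with |UQ| = 57.2 and Q on the +x side, so Q = (57.20, 0.000). The tangent condition forces AQ to be normal to UQ, so A = Q + (0, 7.1) = (57.20, 7.100). Since AN ⟂ NF (tangency), |AF| = √(7.1² + 21.4²) = 22.55 regardless of where N sits on A1. So F lies on both circle(U, 71.15) and circle(A, 22.55); the above-UQ intersection is F = (65.36, 28.12). N is the foot of the tangent from F: N = (64.29, 6.746).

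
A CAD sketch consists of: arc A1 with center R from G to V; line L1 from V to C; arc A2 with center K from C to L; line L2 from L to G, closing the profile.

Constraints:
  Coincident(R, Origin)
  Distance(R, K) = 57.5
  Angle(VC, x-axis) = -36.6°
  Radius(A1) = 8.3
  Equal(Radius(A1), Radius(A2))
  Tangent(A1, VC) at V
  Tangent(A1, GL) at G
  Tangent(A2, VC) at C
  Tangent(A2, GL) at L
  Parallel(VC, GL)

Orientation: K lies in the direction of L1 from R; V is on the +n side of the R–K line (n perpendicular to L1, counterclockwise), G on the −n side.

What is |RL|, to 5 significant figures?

58.096

The slot axis is L1's direction at -36.6°, so u = (cos -36.6°, sin -36.6°) = (0.80282, -0.59622) and n = (−sin -36.6°, cos -36.6°) = (0.59622, 0.80282). R is at the origin and K lies 57.5 along u from R, so K = 57.5·u = (46.162, -34.283). Tangency of A1 to both parallel lines with radius 8.3 puts V and G at R ± 8.3·n: V = (4.9487, 6.6634), G = (-4.9487, -6.6634). Equal radii place C and L the same way about K: C = K + 8.3·n = (51.111, -27.620), L = K − 8.3·n = (41.213, -40.946). Then |RL| = |L − R| = 58.096.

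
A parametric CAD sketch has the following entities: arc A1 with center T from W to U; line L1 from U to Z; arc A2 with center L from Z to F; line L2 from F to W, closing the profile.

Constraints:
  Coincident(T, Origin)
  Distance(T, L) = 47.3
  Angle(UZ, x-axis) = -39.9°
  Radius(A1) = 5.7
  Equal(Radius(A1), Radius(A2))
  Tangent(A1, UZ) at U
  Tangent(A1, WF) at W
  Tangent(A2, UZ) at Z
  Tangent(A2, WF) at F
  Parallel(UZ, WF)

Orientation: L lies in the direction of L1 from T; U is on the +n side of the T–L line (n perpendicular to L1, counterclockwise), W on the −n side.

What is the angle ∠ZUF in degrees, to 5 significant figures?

13.551°

The slot axis is L1's direction at -39.9°, so u = (cos -39.9°, sin -39.9°) = (0.76717, -0.64145) and n = (−sin -39.9°, cos -39.9°) = (0.64145, 0.76717). T is at the origin and L lies 47.3 along u from T, so L = 47.3·u = (36.287, -30.341). Tangency of A1 to both parallel lines with radius 5.7 puts U and W at T ± 5.7·n: U = (3.6563, 4.3728), W = (-3.6563, -4.3728). Equal radii place Z and F the same way about L: Z = L + 5.7·n = (39.943, -25.968), F = L − 5.7·n = (32.631, -34.713). Then cos ∠ZUF = UZ·UF / (|UZ||UF|), giving 13.551°.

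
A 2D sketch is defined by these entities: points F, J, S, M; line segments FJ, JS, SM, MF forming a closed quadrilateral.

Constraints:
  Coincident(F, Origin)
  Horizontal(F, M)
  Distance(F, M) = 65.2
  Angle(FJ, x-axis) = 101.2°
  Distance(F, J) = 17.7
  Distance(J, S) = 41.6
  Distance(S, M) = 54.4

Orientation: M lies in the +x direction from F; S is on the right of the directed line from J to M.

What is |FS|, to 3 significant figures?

24.9

F is at the origin; FM is horizontal with |FM| = 65.2 and M in +x, so M = (65.2, 0). FJ runs at 101.2° with |FJ| = 17.7, so J = (-3.44, 17.4). S is determined by |JS| = 41.6 and |SM| = 54.4 together: it lies at the intersection of circle(J, 41.6) and circle(M, 54.4). With |JM| = 70.8, the foot of the radical line on JM is 26.7 from J and the perpendicular offset is √(41.6² − 26.7²) = 31.9. Taking the right-of-JM solution: S = (14.6, -20.1).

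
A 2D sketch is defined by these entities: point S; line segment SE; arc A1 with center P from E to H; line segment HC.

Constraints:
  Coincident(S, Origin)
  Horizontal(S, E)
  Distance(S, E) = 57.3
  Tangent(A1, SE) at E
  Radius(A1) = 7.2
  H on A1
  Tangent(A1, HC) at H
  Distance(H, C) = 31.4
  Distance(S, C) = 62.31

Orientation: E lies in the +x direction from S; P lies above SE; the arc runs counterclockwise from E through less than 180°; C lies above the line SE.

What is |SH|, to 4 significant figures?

64.54

Checks: S = (0.00, 0.00) ✓; S.y = 0.00, E.y = 0.00 ✓; |PH| = 7.200 ✓; ∠(PH, HC) = 90.00° ✓; |HC| = 31.40 ✓; |SC| = 62.31 ✓.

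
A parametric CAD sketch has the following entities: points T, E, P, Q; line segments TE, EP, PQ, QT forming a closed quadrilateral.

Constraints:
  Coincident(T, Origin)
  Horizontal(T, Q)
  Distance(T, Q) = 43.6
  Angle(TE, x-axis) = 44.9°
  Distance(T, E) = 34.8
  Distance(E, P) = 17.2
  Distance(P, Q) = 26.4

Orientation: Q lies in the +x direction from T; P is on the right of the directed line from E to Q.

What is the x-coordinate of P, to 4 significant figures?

18.59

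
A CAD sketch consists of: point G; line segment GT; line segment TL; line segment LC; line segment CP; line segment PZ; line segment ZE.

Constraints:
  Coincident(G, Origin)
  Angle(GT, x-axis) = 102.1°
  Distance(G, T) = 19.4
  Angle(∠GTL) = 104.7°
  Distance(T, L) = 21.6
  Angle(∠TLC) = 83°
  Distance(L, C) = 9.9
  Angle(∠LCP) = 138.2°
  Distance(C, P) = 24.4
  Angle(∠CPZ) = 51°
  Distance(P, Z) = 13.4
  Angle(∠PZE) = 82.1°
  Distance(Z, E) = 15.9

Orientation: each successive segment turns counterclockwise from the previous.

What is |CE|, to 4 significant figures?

5.241

G is at the origin; GT runs at 102.1° with length 19.4, so T = (-4.067, 18.97). ∠GTL = 104.7° gives TL at 177.4° from the x-axis; with |TL| = 21.6, L = (-25.64, 19.95). ∠TLC = 83.0° gives LC at -85.60° from the x-axis; with |LC| = 9.9, C = (-24.88, 10.08). ∠LCP = 138.2° gives CP at -43.80° from the x-axis; with |CP| = 24.4, P = (-7.274, -6.810). ∠CPZ = 51.0° gives PZ at 85.20° from the x-axis; with |PZ| = 13.4, Z = (-6.153, 6.543). ∠PZE = 82.1° gives ZE at -176.9° from the x-axis; with |ZE| = 15.9, E = (-22.03, 5.683). Then |CE| = |E − C| = 5.241.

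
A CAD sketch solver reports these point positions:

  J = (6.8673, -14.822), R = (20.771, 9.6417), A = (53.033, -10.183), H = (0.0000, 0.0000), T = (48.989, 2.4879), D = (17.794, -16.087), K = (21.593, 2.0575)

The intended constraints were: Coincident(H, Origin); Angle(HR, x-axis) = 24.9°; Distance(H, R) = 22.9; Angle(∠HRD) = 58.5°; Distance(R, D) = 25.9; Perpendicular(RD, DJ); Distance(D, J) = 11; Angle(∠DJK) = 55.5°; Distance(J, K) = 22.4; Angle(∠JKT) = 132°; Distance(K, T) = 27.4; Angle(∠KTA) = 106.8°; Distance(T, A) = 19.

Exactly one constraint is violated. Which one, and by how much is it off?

Distance(T, A) = 19 — off by 5.70.

H = (0.00, 0.00) ✓; HR at 24.90° ✓; |HR| = 22.90 ✓; ∠HRD = 58.50° ✓; |RD| = 25.90 ✓; ∠(RD, DJ) = 90.00° ✓; |DJ| = 11.00 ✓; ∠DJK = 55.50° ✓; |JK| = 22.40 ✓; ∠JKT = 132.0° ✓; |KT| = 27.40 ✓; ∠KTA = 106.8° ✓; |TA| = 13.30 ✗.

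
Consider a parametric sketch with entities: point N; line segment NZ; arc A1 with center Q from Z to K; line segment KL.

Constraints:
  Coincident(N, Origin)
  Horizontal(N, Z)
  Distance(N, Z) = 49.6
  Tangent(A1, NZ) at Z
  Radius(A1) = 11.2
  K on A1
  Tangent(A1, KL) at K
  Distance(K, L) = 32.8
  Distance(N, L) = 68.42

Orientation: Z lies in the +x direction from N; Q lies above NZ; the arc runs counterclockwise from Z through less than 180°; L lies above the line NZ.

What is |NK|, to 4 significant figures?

62.02

Checks: |QK| = 11.20 ✓; ∠(QK, KL) = 90.00° ✓; |KL| = 32.80 ✓; |NL| = 68.42 ✓.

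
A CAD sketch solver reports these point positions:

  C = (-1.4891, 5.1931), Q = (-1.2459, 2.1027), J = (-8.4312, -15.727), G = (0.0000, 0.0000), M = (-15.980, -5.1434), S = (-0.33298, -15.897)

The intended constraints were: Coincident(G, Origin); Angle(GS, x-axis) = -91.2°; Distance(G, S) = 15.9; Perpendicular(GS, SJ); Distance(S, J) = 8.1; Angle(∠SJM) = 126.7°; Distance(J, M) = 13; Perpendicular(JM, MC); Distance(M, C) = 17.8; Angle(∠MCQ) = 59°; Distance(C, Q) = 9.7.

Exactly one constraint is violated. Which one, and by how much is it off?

Distance(C, Q) = 9.7 — off by 6.60.

G = (0.00, 0.00) ✓; GS at -91.20° ✓; |GS| = 15.90 ✓; ∠(GS, SJ) = 90.00° ✓; |SJ| = 8.100 ✓; ∠SJM = 126.7° ✓; |JM| = 13.00 ✓; ∠(JM, MC) = 90.00° ✓; |MC| = 17.80 ✓; ∠MCQ = 59.00° ✓; |CQ| = 3.100 ✗.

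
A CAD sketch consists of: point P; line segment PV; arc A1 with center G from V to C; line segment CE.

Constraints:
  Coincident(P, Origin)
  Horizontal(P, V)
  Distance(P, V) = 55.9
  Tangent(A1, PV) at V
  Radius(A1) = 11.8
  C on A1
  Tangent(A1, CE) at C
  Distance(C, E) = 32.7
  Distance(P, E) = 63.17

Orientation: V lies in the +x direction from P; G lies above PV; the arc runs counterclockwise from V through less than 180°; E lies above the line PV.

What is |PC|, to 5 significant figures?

67.872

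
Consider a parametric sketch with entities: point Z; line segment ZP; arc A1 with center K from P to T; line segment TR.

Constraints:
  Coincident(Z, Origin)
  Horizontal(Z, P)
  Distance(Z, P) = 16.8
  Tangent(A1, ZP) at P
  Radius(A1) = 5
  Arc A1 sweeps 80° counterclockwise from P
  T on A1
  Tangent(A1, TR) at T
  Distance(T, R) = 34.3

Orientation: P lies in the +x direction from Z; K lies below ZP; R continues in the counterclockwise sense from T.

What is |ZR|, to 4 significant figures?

38.37

Z is at the origin; Z and P share the same y with |ZP| = 16.8 and P on the +x side, so P = (16.80, 0.000). The tangent condition forces KP to be normal to ZP, so K = P + (0, -5) = (16.80, -5.000). On A1, P sits at bearing 90° from K; an 80° counterclockwise sweep puts T at bearing 170°, so T = K + 5.0·(cos 170°, sin 170°) = (11.88, -4.132). Since A1 is tangent to TR there, KT ⟂ TR, so TR runs along (−sin 170°, cos 170°); with |TR| = 34.3, R = (5.920, -37.91). Then |ZR| = |R − Z| = 38.37.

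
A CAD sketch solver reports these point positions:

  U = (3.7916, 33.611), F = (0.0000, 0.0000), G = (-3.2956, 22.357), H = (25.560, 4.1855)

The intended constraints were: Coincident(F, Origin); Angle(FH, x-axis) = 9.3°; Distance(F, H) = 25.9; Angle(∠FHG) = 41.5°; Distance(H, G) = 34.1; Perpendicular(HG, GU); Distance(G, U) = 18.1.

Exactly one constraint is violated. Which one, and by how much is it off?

Distance(G, U) = 18.1 — off by 4.80.

F = (0.00, 0.00) ✓; FH at 9.300° ✓; |FH| = 25.90 ✓; ∠FHG = 41.50° ✓; |HG| = 34.10 ✓; ∠(HG, GU) = 90.00° ✓; |GU| = 13.30 ✗.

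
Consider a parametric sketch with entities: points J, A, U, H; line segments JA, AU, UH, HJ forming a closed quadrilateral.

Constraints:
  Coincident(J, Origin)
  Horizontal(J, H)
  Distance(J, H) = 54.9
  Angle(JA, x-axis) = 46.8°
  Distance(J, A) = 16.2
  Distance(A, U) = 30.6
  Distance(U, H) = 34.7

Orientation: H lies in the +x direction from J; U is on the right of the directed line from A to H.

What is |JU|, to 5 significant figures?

28.842

J is at the origin; JH is horizontal with |JH| = 54.9 and H in +x, so H = (54.9, 0). JA runs at 46.8° with |JA| = 16.2, so A = (11.090, 11.809). U is determined by |AU| = 30.6 and |UH| = 34.7 together: it lies at the intersection of circle(A, 30.6) and circle(H, 34.7). With |AH| = 45.374, the foot of the radical line on AH is 19.737 from A and the perpendicular offset is √(30.6² − 19.737²) = 23.384. Taking the right-of-AH solution: U = (24.060, -15.906).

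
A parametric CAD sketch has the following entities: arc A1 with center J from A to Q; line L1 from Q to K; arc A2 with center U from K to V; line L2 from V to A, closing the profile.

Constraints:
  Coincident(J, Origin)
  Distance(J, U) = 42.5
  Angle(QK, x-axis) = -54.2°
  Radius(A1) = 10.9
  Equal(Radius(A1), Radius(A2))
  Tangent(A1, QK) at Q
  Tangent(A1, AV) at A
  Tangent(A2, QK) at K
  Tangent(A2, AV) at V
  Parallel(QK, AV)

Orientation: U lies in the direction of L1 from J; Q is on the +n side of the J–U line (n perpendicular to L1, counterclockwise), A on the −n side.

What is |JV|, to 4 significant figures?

43.88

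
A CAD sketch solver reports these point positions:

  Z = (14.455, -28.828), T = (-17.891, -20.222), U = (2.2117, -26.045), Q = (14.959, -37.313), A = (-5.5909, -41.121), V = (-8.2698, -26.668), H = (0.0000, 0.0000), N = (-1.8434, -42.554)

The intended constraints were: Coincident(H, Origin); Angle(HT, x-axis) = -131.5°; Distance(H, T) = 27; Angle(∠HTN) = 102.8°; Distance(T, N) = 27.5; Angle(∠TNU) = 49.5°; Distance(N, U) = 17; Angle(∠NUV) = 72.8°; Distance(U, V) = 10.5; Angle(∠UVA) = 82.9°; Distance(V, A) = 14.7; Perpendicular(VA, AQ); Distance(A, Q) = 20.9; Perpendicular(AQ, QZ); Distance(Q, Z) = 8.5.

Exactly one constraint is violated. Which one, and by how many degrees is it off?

Perpendicular(AQ, QZ) — off by 7.10°.

H = (0.00, 0.00) ✓; HT at -131.5° ✓; |HT| = 27.00 ✓; ∠HTN = 102.8° ✓; |TN| = 27.50 ✓; ∠TNU = 49.50° ✓; |NU| = 17.00 ✓; ∠NUV = 72.80° ✓; |UV| = 10.50 ✓; ∠UVA = 82.90° ✓; |VA| = 14.70 ✓; ∠(VA, AQ) = 90.00° ✓; |AQ| = 20.90 ✓; ∠(AQ, QZ) = 82.90° ✗; |QZ| = 8.500 ✓.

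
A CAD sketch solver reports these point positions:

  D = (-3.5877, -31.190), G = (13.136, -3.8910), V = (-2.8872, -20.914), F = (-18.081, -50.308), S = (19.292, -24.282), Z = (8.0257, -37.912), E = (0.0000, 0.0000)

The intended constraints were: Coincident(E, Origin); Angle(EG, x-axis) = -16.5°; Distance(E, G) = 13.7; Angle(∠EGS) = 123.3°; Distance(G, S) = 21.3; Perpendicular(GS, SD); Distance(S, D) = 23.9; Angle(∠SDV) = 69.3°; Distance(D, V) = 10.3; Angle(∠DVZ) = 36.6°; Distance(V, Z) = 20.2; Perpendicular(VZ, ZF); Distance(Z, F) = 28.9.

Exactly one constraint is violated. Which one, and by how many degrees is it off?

Perpendicular(VZ, ZF) — off by 7.30°.

E = (0.00, 0.00) ✓; EG at -16.50° ✓; |EG| = 13.70 ✓; ∠EGS = 123.3° ✓; |GS| = 21.30 ✓; ∠(GS, SD) = 90.00° ✓; |SD| = 23.90 ✓; ∠SDV = 69.30° ✓; |DV| = 10.30 ✓; ∠DVZ = 36.60° ✓; |VZ| = 20.20 ✓; ∠(VZ, ZF) = 97.30° ✗; |ZF| = 28.90 ✓.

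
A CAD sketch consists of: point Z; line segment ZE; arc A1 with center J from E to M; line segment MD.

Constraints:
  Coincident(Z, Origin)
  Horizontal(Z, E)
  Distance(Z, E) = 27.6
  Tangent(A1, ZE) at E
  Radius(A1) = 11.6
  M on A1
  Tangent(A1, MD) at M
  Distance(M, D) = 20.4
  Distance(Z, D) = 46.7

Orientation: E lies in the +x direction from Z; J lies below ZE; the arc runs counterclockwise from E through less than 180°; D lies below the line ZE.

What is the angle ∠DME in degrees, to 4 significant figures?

115.8°

Checks: |ZE| = 27.60 ✓; |JM| = 11.60 ✓; ∠(JM, MD) = 90.00° ✓; |MD| = 20.40 ✓; |ZD| = 46.70 ✓.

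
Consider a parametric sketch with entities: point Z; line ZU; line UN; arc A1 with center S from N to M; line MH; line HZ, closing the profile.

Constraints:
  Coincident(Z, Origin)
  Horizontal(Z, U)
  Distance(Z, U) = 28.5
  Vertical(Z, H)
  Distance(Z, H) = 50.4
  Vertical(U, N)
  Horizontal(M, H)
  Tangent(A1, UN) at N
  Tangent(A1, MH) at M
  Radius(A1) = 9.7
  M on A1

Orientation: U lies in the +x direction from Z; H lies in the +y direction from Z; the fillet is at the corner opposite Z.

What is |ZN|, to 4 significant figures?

49.69

Z is at the origin; Z and U share the same y with |ZU| = 28.5 and U on the +x side, so U = (28.50, 0.000). Z and H share the same x with |ZH| = 50.4 and H on the +y side, so H = (0.000, 50.40). The virtual corner opposite Z is at (28.50, 50.40). A1 meets UN tangentially, so SN is at right angles to UN and A1 meets MH tangentially, so SM is at right angles to MH, with radius 9.7, so the center S sits 9.7 in from both sides at S = (18.80, 40.70). That places the tangent points at N = (28.50, 40.70) on UN and M = (18.80, 50.40) on MH. Then |ZN| = |N − Z| = 49.69.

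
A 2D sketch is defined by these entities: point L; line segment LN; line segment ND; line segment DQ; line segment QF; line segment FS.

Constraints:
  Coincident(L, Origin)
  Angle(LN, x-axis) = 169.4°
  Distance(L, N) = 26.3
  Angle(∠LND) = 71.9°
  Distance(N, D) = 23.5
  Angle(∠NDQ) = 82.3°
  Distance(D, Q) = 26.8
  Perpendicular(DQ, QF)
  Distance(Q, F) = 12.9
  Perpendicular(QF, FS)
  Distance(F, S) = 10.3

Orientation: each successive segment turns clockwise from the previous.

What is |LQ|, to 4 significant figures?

11.84

L is at the origin; LN runs at 169.4° with length 26.3, so N = (-25.85, 4.838). ∠LND = 71.9° gives ND at 61.30° from the x-axis; with |ND| = 23.5, D = (-14.57, 25.45). ∠NDQ = 82.3° gives DQ at -36.40° from the x-axis; with |DQ| = 26.8, Q = (7.005, 9.547). Then |LQ| = |Q − L| = 11.84.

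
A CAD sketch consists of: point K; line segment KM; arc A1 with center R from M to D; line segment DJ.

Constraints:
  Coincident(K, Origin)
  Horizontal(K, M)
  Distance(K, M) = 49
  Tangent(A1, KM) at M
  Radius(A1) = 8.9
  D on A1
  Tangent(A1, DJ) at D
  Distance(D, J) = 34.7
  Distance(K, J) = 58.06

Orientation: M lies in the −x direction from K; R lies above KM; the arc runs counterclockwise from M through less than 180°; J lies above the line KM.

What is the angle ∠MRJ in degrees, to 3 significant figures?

163°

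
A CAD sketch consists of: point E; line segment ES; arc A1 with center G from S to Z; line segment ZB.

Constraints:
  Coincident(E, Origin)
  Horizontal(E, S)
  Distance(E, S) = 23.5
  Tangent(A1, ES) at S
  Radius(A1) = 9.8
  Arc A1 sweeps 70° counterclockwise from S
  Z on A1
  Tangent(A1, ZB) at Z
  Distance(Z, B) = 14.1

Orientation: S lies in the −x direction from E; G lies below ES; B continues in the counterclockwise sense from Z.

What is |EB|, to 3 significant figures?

42.4

E is at the origin; ES is horizontal with |ES| = 23.5 and S on the −x side, so S = (-23.5, 0.00). Tangency of A1 to ES means the radius GS is perpendicular to ES, so G = S + (0, -9.8) = (-23.5, -9.80). On A1, S sits at bearing 90° from G; a 70° counterclockwise sweep puts Z at bearing 160°, so Z = G + 9.8·(cos 160°, sin 160°) = (-32.7, -6.45). Tangency of A1 to ZB means the radius GZ is perpendicular to ZB, so ZB runs along (−sin 160°, cos 160°); with |ZB| = 14.1, B = (-37.5, -19.7). Then |EB| = |B − E| = 42.4.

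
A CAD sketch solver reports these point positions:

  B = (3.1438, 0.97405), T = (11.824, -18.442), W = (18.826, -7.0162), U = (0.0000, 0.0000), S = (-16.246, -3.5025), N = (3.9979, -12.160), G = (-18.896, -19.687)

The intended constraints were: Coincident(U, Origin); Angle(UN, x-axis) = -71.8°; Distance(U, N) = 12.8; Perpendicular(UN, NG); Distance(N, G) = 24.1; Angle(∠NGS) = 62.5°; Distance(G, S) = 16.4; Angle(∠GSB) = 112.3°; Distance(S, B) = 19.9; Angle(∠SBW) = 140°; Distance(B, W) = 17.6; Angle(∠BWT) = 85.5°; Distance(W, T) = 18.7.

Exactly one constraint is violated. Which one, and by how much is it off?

Distance(W, T) = 18.7 — off by 5.30.

U = (0.00, 0.00) ✓; UN at -71.80° ✓; |UN| = 12.80 ✓; ∠(UN, NG) = 90.00° ✓; |NG| = 24.10 ✓; ∠NGS = 62.50° ✓; |GS| = 16.40 ✓; ∠GSB = 112.3° ✓; |SB| = 19.90 ✓; ∠SBW = 140.0° ✓; |BW| = 17.60 ✓; ∠BWT = 85.50° ✓; |WT| = 13.40 ✗.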